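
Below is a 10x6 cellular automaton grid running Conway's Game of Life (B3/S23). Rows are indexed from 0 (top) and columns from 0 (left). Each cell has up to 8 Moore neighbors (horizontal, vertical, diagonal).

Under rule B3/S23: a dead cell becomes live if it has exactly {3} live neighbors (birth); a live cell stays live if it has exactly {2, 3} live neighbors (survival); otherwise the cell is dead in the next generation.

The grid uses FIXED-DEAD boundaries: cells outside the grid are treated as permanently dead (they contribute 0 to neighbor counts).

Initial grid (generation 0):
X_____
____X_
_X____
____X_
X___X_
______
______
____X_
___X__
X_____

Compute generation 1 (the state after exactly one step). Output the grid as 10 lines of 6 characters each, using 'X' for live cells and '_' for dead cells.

Simulating step by step:
Generation 0 (given above): 9 live cells
Generation 1: 0 live cells
(generation 1 grid is the final answer)

Answer: ______
______
______
______
______
______
______
______
______
______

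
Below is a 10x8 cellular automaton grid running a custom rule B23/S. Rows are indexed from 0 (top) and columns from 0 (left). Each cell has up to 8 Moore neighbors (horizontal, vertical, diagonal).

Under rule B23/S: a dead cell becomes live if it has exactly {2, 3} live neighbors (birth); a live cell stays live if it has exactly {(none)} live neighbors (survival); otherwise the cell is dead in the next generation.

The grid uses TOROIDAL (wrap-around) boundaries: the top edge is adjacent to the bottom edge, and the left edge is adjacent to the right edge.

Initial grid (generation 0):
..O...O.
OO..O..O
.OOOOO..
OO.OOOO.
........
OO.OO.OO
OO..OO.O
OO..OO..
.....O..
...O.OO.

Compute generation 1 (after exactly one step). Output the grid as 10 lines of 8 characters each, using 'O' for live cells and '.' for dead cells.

Simulating step by step:
Generation 0 (given above): 36 live cells
Generation 1: 18 live cells
(generation 1 grid is the final answer)

Answer: OO.OO...
......O.
........
.......O
........
..O.....
........
..OO...O
OOOO...O
..O.O..O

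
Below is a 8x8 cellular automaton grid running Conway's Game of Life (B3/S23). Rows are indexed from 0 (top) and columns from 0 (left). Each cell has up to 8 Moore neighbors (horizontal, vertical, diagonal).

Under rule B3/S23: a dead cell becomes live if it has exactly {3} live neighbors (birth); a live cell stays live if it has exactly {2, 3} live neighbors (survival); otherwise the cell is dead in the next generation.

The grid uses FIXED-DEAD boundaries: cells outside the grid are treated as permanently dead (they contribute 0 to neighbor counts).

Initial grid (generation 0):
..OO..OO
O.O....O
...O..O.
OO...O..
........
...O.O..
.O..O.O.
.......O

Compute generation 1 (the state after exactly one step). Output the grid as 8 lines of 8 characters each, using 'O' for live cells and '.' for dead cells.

Simulating step by step:
Generation 0 (given above): 18 live cells
Generation 1: 17 live cells
(generation 1 grid is the final answer)

Answer: .OOO..OO
.OO....O
O.O...O.
........
....O...
....OO..
....OOO.
........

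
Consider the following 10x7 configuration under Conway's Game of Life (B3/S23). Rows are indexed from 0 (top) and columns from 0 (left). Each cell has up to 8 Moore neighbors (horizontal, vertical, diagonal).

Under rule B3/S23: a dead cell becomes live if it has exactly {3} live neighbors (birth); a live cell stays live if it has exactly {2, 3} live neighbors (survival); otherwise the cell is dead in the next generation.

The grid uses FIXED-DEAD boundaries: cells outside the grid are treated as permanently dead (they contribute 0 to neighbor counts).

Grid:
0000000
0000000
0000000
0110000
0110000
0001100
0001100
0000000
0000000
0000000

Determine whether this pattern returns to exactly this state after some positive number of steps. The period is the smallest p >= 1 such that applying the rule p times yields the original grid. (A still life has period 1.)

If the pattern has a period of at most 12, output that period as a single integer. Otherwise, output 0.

Simulating and comparing each generation to the original:
Gen 0 (original, given above): 8 live cells
Gen 1: 6 live cells, differs from original
Gen 2: 8 live cells, MATCHES original -> period = 2

Answer: 2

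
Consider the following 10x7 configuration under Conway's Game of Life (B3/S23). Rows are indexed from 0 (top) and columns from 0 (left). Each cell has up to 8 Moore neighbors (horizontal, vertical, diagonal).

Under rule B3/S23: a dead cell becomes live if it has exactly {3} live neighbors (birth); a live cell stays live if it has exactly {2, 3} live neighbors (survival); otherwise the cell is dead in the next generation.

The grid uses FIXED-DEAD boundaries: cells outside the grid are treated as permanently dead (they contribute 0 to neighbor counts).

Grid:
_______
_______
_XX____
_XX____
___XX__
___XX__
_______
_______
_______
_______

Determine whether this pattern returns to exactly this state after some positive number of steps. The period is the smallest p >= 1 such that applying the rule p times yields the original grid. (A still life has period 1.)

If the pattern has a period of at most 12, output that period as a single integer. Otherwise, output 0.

Answer: 2

Derivation:
Simulating and comparing each generation to the original:
Gen 0 (original, given above): 8 live cells
Gen 1: 6 live cells, differs from original
Gen 2: 8 live cells, MATCHES original -> period = 2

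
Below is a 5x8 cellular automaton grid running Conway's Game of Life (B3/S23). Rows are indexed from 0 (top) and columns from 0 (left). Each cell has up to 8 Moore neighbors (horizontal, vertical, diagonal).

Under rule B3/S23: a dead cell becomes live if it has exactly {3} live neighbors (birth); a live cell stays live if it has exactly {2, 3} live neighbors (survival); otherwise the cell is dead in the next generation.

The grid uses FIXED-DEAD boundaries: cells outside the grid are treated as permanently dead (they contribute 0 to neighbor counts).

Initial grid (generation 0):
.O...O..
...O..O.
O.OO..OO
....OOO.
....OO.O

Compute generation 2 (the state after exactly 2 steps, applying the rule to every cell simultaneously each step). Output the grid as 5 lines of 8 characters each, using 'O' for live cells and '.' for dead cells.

Answer: ....OOO.
...OOOOO
..OO.O.O
...O....
........

Derivation:
Simulating step by step:
Generation 0 (given above): 15 live cells
Generation 1: 10 live cells
........
.O.OOOOO
..OO...O
........
....O...
Generation 2: 13 live cells
(generation 2 grid is the final answer)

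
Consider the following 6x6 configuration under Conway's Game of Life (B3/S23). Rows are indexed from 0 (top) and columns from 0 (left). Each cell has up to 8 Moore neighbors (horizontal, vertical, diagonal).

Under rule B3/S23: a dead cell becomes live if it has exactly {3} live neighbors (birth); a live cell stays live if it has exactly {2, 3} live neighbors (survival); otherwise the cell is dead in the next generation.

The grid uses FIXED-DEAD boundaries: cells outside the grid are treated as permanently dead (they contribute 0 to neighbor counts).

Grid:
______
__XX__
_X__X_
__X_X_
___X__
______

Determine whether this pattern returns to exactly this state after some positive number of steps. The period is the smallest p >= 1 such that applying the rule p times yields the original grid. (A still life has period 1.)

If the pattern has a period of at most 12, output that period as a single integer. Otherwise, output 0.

Simulating and comparing each generation to the original:
Gen 0 (original, given above): 7 live cells
Gen 1: 7 live cells, MATCHES original -> period = 1

Answer: 1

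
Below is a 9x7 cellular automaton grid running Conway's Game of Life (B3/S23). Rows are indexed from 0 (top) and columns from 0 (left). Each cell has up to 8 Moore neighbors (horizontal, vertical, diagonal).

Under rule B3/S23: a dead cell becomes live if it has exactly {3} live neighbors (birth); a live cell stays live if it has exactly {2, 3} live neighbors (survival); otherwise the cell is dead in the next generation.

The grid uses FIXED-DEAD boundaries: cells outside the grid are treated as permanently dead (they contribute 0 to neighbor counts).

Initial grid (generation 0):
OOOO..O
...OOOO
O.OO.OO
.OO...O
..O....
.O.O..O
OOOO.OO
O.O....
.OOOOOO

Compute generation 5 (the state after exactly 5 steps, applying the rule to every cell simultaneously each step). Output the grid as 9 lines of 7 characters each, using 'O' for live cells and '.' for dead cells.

Simulating step by step:
Generation 0 (given above): 35 live cells
Generation 1: 24 live cells
.OOO..O
O......
.......
.....OO
...O...
O..OOOO
O..OOOO
O......
.OOOOO.
Generation 2: 17 live cells
.OO....
.OO....
.......
.......
...O...
..O...O
OO.O..O
O.....O
.OOOO..
Generation 3: 18 live cells
.OO....
.OO....
.......
.......
.......
.OOO...
OOO..OO
O...OO.
.OOO...
Generation 4: 18 live cells
.OO....
.OO....
.......
.......
..O....
O..O...
O....OO
O...OOO
.OOOO..
Generation 5: 15 live cells
(generation 5 grid is the final answer)

Answer: .OO....
.OO....
.......
.......
.......
.O.....
OO....O
O.O...O
.OOOO..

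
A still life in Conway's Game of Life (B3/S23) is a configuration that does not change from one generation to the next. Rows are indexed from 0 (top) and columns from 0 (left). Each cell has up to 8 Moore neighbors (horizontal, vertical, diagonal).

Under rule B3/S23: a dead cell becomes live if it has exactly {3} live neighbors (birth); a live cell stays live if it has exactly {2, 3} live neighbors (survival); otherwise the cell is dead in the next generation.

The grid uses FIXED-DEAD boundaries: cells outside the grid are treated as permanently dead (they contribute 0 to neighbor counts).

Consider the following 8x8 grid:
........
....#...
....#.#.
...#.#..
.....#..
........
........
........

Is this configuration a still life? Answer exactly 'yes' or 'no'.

Answer: no

Derivation:
Compute generation 1 and compare to generation 0 (given above):
Generation 1:
........
.....#..
...##...
.....##.
....#...
........
........
........
Cell (1,4) differs: gen0=1 vs gen1=0 -> NOT a still life.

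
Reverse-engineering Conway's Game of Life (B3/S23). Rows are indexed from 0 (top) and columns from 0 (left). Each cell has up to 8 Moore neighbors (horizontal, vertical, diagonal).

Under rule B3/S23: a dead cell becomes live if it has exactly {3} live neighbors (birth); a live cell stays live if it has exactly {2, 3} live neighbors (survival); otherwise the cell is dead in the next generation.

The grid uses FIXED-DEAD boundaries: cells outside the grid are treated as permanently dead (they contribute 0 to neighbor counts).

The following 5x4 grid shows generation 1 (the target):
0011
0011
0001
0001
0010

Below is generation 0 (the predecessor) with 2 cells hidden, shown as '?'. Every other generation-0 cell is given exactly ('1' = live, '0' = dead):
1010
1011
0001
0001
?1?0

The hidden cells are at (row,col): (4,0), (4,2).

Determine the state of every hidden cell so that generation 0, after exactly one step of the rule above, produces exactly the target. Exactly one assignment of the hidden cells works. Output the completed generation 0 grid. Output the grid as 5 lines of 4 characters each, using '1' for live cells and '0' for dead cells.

Answer: 1010
1011
0001
0001
0110

Derivation:
Hidden generation-0 cells (in order): (4,0), (4,2).
A hidden cell only influences target cells in its own 3x3 neighborhood. Try each of the 2^2 = 4 assignments, step the completed generation 0 forward once under B3/S23, and compare with the target:
  (4,0)=0 (4,2)=0 -> step gives (3,2)='1' but target has '0' -> reject
  (4,0)=0 (4,2)=1 -> step reproduces the target at every cell -> ACCEPT
  (4,0)=1 (4,2)=0 -> step gives (3,2)='1' but target has '0' -> reject
  (4,0)=1 (4,2)=1 -> step gives (3,1)='1' but target has '0' -> reject
Unique solution: (4,0)=dead, (4,2)=live.
Check: live-neighbor counts of every cell in the completed generation 0:
1423
1433
1243
1242
1122
Applying B3/S23 to generation 0 with these counts gives:
0011
0011
0001
0001
0010
which matches the target exactly.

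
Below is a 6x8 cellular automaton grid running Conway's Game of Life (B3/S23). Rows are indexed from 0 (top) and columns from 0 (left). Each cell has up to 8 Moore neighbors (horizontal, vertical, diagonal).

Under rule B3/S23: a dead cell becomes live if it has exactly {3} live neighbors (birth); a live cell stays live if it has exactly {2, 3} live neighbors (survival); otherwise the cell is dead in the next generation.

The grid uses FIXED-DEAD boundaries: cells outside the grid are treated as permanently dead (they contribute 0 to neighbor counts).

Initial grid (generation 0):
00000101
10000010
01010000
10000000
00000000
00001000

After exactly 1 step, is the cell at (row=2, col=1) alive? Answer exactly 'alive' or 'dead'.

Answer: alive

Derivation:
Simulating step by step:
Generation 0 (given above): 8 live cells
Generation 1: 4 live cells
00000010
00000010
11000000
00000000
00000000
00000000

Cell (2,1) at generation 1: 1 -> alive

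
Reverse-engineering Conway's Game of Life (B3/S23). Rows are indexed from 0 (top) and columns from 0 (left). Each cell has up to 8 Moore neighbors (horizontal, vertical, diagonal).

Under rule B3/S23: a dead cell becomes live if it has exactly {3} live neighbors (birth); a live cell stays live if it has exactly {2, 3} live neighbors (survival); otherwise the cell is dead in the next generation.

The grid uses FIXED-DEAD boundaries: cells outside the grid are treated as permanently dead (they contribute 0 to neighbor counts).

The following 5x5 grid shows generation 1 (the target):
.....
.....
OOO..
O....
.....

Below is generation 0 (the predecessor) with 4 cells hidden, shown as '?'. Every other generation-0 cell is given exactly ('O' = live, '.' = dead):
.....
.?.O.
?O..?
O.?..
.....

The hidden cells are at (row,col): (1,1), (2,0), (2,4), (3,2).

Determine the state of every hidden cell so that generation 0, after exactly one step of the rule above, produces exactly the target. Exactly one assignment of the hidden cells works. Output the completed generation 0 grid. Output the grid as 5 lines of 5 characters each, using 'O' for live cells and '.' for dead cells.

Hidden generation-0 cells (in order): (1,1), (2,0), (2,4), (3,2).
A hidden cell only influences target cells in its own 3x3 neighborhood. Try each of the 2^4 = 16 assignments, step the completed generation 0 forward once under B3/S23, and compare with the target:
  (1,1)=. (2,0)=. (2,4)=. (3,2)=. -> step gives (2,0)='.' but target has 'O' -> reject
  (1,1)=. (2,0)=. (2,4)=. (3,2)=O -> step gives (2,0)='.' but target has 'O' -> reject
  (1,1)=. (2,0)=. (2,4)=O (3,2)=. -> step gives (2,0)='.' but target has 'O' -> reject
  (1,1)=. (2,0)=. (2,4)=O (3,2)=O -> step gives (2,0)='.' but target has 'O' -> reject
  (1,1)=. (2,0)=O (2,4)=. (3,2)=. -> step gives (2,2)='.' but target has 'O' -> reject
  (1,1)=. (2,0)=O (2,4)=. (3,2)=O -> step reproduces the target at every cell -> ACCEPT
  (1,1)=. (2,0)=O (2,4)=O (3,2)=. -> step gives (2,2)='.' but target has 'O' -> reject
  (1,1)=. (2,0)=O (2,4)=O (3,2)=O -> step gives (2,3)='O' but target has '.' -> reject
  (1,1)=O (2,0)=. (2,4)=. (3,2)=. -> step gives (1,2)='O' but target has '.' -> reject
  (1,1)=O (2,0)=. (2,4)=. (3,2)=O -> step gives (1,2)='O' but target has '.' -> reject
  (1,1)=O (2,0)=. (2,4)=O (3,2)=. -> step gives (1,2)='O' but target has '.' -> reject
  (1,1)=O (2,0)=. (2,4)=O (3,2)=O -> step gives (1,2)='O' but target has '.' -> reject
  (1,1)=O (2,0)=O (2,4)=. (3,2)=. -> step gives (1,0)='O' but target has '.' -> reject
  (1,1)=O (2,0)=O (2,4)=. (3,2)=O -> step gives (1,0)='O' but target has '.' -> reject
  (1,1)=O (2,0)=O (2,4)=O (3,2)=. -> step gives (1,0)='O' but target has '.' -> reject
  (1,1)=O (2,0)=O (2,4)=O (3,2)=O -> step gives (1,0)='O' but target has '.' -> reject
Unique solution: (1,1)=dead, (2,0)=live, (2,4)=dead, (3,2)=live.
Check: live-neighbor counts of every cell in the completed generation 0:
00111
22201
23321
24110
12110
Applying B3/S23 to generation 0 with these counts gives:
.....
.....
OOO..
O....
.....
which matches the target exactly.

Answer: .....
...O.
OO...
O.O..
.....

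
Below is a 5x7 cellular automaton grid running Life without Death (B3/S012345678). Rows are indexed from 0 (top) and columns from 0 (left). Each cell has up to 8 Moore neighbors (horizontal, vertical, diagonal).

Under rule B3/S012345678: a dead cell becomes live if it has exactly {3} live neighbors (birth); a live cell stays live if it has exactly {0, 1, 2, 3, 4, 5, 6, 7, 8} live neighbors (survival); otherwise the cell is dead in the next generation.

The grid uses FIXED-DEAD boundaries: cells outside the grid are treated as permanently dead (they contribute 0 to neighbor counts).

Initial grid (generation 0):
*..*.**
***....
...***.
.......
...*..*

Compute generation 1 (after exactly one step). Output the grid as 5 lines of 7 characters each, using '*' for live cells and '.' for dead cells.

Answer: *.**.**
***...*
.*****.
...*.*.
...*..*

Derivation:
Simulating step by step:
Generation 0 (given above): 12 live cells
Generation 1: 18 live cells
(generation 1 grid is the final answer)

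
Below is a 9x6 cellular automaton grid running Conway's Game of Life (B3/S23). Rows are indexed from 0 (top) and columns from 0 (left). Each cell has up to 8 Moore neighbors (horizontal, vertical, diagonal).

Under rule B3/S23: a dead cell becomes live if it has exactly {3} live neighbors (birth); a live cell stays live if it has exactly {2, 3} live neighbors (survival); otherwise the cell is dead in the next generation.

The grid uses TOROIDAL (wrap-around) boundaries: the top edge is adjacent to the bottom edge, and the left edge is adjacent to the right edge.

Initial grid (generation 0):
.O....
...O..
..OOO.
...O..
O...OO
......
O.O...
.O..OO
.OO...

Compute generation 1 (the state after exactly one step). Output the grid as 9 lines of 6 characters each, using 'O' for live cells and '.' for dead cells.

Simulating step by step:
Generation 0 (given above): 16 live cells
Generation 1: 17 live cells
(generation 1 grid is the final answer)

Answer: .O....
...OO.
..O.O.
..O...
....OO
OO....
OO...O
...O.O
.OO...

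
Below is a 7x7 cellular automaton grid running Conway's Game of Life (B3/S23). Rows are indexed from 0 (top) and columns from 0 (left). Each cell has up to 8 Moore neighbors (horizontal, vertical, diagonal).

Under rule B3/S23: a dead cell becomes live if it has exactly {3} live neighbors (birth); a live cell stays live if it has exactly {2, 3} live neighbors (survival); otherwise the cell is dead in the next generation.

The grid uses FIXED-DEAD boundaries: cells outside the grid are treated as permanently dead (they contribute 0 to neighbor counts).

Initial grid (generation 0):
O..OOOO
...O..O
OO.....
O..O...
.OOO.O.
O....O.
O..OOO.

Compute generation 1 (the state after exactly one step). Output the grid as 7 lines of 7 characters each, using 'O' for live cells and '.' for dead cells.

Simulating step by step:
Generation 0 (given above): 21 live cells
Generation 1: 24 live cells
(generation 1 grid is the final answer)

Answer: ...OOOO
OOOO..O
OOO....
O..OO..
OOOO...
O....OO
....OO.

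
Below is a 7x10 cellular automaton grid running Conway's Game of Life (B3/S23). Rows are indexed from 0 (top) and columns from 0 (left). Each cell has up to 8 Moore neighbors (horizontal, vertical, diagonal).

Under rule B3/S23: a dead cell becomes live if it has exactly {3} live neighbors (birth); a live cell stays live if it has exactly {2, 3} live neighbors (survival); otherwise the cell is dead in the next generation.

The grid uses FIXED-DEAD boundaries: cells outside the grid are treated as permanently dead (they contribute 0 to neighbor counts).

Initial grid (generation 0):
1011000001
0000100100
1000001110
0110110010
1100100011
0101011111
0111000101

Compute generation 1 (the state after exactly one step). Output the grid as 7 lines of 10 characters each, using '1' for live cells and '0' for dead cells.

Simulating step by step:
Generation 0 (given above): 32 live cells
Generation 1: 24 live cells
(generation 1 grid is the final answer)

Answer: 0001000000
0101001100
0101101010
0011111000
1000000000
0001011000
0101100101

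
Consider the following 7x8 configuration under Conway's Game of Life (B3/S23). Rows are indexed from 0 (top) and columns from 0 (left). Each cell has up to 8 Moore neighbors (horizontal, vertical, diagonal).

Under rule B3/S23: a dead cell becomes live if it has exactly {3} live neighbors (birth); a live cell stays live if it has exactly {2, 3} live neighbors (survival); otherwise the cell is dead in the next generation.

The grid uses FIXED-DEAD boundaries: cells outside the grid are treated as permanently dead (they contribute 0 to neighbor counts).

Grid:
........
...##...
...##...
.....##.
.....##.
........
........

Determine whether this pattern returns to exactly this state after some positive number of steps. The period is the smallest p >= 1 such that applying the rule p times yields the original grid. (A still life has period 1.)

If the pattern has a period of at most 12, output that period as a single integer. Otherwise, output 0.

Answer: 2

Derivation:
Simulating and comparing each generation to the original:
Gen 0 (original, given above): 8 live cells
Gen 1: 6 live cells, differs from original
Gen 2: 8 live cells, MATCHES original -> period = 2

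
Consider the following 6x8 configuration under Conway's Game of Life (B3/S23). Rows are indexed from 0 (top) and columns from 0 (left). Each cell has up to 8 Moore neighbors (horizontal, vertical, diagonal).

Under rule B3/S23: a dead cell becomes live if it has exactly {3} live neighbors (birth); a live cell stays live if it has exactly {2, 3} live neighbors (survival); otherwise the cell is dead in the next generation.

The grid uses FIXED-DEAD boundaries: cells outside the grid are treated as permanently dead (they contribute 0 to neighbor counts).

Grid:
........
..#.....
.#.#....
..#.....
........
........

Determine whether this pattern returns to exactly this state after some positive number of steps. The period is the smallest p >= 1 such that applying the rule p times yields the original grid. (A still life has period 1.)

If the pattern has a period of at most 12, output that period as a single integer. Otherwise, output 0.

Simulating and comparing each generation to the original:
Gen 0 (original, given above): 4 live cells
Gen 1: 4 live cells, MATCHES original -> period = 1

Answer: 1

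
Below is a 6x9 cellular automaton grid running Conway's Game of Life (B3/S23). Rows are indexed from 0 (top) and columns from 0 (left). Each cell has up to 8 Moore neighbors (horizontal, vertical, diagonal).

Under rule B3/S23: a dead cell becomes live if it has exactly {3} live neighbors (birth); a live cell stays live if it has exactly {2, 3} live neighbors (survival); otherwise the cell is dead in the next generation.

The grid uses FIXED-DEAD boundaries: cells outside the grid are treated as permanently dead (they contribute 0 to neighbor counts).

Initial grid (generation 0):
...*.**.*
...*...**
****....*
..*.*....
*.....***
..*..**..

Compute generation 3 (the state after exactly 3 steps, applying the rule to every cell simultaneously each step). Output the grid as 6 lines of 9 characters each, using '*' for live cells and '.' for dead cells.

Simulating step by step:
Generation 0 (given above): 21 live cells
Generation 1: 20 live cells
....*.*.*
.*.*..*.*
.*..*..**
*.*.....*
.*.*..**.
.....**..
Generation 2: 23 live cells
.....*...
..***.*.*
**.*....*
*.**..*.*
.**..***.
.....***.
Generation 3: 25 live cells
(generation 3 grid is the final answer)

Answer: ...***...
.*****.*.
*....*..*
*..****.*
.****...*
.....*.*.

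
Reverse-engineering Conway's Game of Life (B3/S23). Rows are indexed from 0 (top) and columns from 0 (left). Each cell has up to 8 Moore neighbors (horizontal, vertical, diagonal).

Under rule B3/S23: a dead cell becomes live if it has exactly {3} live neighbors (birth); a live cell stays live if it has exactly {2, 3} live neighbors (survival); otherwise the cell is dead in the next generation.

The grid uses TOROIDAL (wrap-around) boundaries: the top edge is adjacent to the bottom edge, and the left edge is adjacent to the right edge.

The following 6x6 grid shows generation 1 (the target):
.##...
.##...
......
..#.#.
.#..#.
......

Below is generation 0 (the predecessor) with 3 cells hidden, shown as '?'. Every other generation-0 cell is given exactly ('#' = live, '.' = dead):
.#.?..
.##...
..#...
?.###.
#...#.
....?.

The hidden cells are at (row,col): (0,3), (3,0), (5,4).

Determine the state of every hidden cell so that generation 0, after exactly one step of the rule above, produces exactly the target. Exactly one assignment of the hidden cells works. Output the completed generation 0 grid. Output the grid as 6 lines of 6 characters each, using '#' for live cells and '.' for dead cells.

Hidden generation-0 cells (in order): (0,3), (3,0), (5,4).
A hidden cell only influences target cells in its own 3x3 neighborhood. Try each of the 2^3 = 8 assignments, step the completed generation 0 forward once under B3/S23, and compare with the target:
  (0,3)=. (3,0)=. (5,4)=. -> step gives (3,1)='#' but target has '.' -> reject
  (0,3)=. (3,0)=. (5,4)=# -> step gives (3,1)='#' but target has '.' -> reject
  (0,3)=. (3,0)=# (5,4)=. -> step reproduces the target at every cell -> ACCEPT
  (0,3)=. (3,0)=# (5,4)=# -> step gives (5,5)='#' but target has '.' -> reject
  (0,3)=# (3,0)=. (5,4)=. -> step gives (0,2)='.' but target has '#' -> reject
  (0,3)=# (3,0)=. (5,4)=# -> step gives (0,2)='.' but target has '#' -> reject
  (0,3)=# (3,0)=# (5,4)=. -> step gives (0,2)='.' but target has '#' -> reject
  (0,3)=# (3,0)=# (5,4)=# -> step gives (0,2)='.' but target has '#' -> reject
Unique solution: (0,3)=dead, (3,0)=live, (5,4)=dead.
Check: live-neighbor counts of every cell in the completed generation 0:
223100
233200
254522
142424
132424
221112
Applying B3/S23 to generation 0 with these counts gives:
.##...
.##...
......
..#.#.
.#..#.
......
which matches the target exactly.

Answer: .#....
.##...
..#...
#.###.
#...#.
......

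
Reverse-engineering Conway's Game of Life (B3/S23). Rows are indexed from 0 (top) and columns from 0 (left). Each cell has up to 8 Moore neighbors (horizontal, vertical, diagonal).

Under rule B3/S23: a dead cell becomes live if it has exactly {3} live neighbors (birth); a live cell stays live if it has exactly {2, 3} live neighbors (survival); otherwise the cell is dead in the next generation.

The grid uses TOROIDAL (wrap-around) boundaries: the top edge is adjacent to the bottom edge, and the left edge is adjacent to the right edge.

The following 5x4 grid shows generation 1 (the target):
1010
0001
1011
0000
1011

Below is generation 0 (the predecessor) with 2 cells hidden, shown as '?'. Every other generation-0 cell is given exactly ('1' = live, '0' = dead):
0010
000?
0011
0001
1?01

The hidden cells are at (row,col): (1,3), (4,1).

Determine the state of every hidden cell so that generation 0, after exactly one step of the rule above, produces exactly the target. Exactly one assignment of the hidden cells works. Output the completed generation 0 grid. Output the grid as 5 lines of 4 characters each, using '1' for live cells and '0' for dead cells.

Answer: 0010
0001
0011
0001
1001

Derivation:
Hidden generation-0 cells (in order): (1,3), (4,1).
A hidden cell only influences target cells in its own 3x3 neighborhood. Try each of the 2^2 = 4 assignments, step the completed generation 0 forward once under B3/S23, and compare with the target:
  (1,3)=0 (4,1)=0 -> step gives (0,0)='0' but target has '1' -> reject
  (1,3)=0 (4,1)=1 -> step gives (0,1)='1' but target has '0' -> reject
  (1,3)=1 (4,1)=0 -> step reproduces the target at every cell -> ACCEPT
  (1,3)=1 (4,1)=1 -> step gives (0,0)='0' but target has '1' -> reject
Unique solution: (1,3)=live, (4,1)=dead.
Check: live-neighbor counts of every cell in the completed generation 0:
3224
2243
3133
4244
2233
Applying B3/S23 to generation 0 with these counts gives:
1010
0001
1011
0000
1011
which matches the target exactly.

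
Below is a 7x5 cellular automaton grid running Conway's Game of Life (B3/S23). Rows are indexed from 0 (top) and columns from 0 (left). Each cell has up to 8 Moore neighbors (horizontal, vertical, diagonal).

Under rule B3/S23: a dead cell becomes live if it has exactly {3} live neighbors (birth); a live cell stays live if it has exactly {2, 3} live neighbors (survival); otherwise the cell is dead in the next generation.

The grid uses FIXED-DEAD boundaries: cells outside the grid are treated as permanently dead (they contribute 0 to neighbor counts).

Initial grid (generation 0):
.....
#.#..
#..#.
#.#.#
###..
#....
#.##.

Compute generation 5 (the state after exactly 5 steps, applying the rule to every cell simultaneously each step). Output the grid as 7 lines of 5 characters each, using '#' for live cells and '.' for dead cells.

Simulating step by step:
Generation 0 (given above): 14 live cells
Generation 1: 12 live cells
.....
.#...
#.##.
#.#..
#.##.
#..#.
.#...
Generation 2: 11 live cells
.....
.##..
#.##.
#....
#.##.
#..#.
.....
Generation 3: 13 live cells
.....
.###.
#.##.
#....
#.##.
.###.
.....
Generation 4: 11 live cells
..#..
.#.#.
#..#.
#....
#..#.
.#.#.
..#..
Generation 5: 14 live cells
(generation 5 grid is the final answer)

Answer: ..#..
.#.#.
###..
##...
###..
.#.#.
..#..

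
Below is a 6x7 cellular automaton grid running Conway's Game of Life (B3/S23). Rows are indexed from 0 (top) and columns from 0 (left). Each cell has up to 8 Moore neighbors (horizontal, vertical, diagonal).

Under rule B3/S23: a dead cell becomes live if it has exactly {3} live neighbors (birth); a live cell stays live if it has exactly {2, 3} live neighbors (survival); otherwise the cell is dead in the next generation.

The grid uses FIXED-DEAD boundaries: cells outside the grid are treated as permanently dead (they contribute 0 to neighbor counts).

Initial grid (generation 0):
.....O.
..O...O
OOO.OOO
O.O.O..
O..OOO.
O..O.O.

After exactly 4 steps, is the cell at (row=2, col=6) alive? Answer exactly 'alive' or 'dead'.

Answer: dead

Derivation:
Simulating step by step:
Generation 0 (given above): 19 live cells
Generation 1: 16 live cells
.......
..OOO.O
O.O.O.O
O.O...O
O.O..O.
...O.O.
Generation 2: 16 live cells
...O...
.OO.O..
..O.O.O
O.O...O
..OOOOO
....O..
Generation 3: 14 live cells
..OO...
.OO.OO.
..O....
..O...O
.OO.O.O
....O..
Generation 4: 14 live cells
.OOOO..
.O..O..
..O..O.
..O..O.
.OO....
...O.O.

Cell (2,6) at generation 4: 0 -> dead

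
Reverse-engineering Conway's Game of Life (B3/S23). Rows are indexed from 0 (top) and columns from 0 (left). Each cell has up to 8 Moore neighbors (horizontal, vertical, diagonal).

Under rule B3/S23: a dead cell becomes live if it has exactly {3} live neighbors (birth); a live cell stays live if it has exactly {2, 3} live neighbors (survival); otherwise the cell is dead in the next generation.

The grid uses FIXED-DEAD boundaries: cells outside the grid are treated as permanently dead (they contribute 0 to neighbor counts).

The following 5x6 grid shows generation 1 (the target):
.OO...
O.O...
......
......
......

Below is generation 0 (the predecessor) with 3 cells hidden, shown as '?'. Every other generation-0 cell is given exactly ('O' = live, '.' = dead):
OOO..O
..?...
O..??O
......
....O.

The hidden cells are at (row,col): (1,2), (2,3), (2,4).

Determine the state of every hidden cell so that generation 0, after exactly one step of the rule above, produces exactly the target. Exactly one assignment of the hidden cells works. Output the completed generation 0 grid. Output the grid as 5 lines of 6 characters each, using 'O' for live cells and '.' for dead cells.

Answer: OOO..O
..O...
O....O
......
....O.

Derivation:
Hidden generation-0 cells (in order): (1,2), (2,3), (2,4).
A hidden cell only influences target cells in its own 3x3 neighborhood. Try each of the 2^3 = 8 assignments, step the completed generation 0 forward once under B3/S23, and compare with the target:
  (1,2)=. (2,3)=. (2,4)=. -> step gives (0,2)='.' but target has 'O' -> reject
  (1,2)=. (2,3)=. (2,4)=O -> step gives (0,2)='.' but target has 'O' -> reject
  (1,2)=. (2,3)=O (2,4)=. -> step gives (0,2)='.' but target has 'O' -> reject
  (1,2)=. (2,3)=O (2,4)=O -> step gives (0,2)='.' but target has 'O' -> reject
  (1,2)=O (2,3)=. (2,4)=. -> step reproduces the target at every cell -> ACCEPT
  (1,2)=O (2,3)=. (2,4)=O -> step gives (1,3)='O' but target has '.' -> reject
  (1,2)=O (2,3)=O (2,4)=. -> step gives (1,3)='O' but target has '.' -> reject
  (1,2)=O (2,3)=O (2,4)=O -> step gives (1,5)='O' but target has '.' -> reject
Unique solution: (1,2)=live, (2,3)=dead, (2,4)=dead.
Check: live-neighbor counts of every cell in the completed generation 0:
132210
352222
021110
110122
000101
Applying B3/S23 to generation 0 with these counts gives:
.OO...
O.O...
......
......
......
which matches the target exactly.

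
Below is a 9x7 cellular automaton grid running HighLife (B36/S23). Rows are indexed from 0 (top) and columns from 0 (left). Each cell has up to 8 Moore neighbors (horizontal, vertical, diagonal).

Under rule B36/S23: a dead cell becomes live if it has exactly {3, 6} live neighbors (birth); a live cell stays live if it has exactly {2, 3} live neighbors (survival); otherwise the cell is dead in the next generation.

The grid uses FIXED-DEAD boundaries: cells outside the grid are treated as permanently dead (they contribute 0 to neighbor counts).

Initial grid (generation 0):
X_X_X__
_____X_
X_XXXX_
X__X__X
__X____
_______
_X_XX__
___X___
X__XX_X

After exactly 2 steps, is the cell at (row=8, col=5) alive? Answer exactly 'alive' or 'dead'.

Simulating step by step:
Generation 0 (given above): 21 live cells
Generation 1: 16 live cells
_______
__X__X_
_XXX_XX
_____X_
_______
__XX___
__XXX__
_____X_
___XX__
Generation 2: 22 live cells
_______
_XXXXXX
_XXX_XX
__X_XXX
_______
__X_X__
__X_X__
__X__X_
____X__

Cell (8,5) at generation 2: 0 -> dead

Answer: dead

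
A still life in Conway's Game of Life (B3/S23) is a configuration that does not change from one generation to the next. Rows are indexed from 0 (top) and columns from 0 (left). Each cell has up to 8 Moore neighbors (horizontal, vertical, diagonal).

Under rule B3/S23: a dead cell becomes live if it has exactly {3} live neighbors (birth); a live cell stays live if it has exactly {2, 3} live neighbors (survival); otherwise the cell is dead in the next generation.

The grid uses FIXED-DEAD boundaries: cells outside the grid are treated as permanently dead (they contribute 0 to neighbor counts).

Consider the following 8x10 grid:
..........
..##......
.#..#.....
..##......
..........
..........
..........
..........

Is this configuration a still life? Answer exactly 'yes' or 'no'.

Answer: yes

Derivation:
Compute generation 1 and compare to generation 0 (given above):
Generation 1:
..........
..##......
.#..#.....
..##......
..........
..........
..........
..........
The grids are IDENTICAL -> still life.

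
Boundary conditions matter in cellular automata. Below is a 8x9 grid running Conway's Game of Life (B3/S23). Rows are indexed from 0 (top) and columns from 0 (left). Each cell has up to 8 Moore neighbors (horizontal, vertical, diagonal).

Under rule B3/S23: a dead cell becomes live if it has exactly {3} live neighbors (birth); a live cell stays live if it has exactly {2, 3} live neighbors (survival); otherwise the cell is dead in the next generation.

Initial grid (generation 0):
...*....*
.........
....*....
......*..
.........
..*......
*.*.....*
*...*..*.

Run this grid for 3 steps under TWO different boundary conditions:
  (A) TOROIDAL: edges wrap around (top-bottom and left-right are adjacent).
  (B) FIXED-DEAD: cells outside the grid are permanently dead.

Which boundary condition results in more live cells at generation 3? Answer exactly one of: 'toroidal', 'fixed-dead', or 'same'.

Answer: toroidal

Derivation:
Under TOROIDAL boundary, generation 3:
**......*
.........
.........
.........
.........
.........
**......*
.*.....*.
Population = 8

Under FIXED-DEAD boundary, generation 3:
.........
.........
.........
.........
.........
.........
.........
.........
Population = 0

Comparison: toroidal=8, fixed-dead=0 -> toroidal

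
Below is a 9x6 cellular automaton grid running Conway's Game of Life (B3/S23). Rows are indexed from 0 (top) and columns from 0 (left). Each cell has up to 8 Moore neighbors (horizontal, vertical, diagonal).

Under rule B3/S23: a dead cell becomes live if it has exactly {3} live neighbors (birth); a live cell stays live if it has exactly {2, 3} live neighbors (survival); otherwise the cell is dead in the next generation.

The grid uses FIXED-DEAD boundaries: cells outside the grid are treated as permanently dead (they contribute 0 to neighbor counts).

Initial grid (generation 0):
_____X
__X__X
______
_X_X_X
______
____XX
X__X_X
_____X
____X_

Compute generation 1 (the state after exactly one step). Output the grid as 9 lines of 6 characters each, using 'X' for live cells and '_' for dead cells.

Answer: ______
______
__X_X_
______
_____X
____XX
_____X
_____X
______

Derivation:
Simulating step by step:
Generation 0 (given above): 13 live cells
Generation 1: 7 live cells
(generation 1 grid is the final answer)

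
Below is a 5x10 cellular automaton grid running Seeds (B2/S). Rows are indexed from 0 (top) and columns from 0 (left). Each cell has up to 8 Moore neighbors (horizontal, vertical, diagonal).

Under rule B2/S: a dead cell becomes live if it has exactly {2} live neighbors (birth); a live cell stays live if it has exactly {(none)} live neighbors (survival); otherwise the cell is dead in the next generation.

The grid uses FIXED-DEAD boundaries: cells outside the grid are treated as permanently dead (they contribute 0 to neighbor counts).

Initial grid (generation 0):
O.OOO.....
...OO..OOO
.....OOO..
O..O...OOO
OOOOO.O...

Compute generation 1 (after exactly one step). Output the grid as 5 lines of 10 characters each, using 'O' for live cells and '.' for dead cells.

Simulating step by step:
Generation 0 (given above): 23 live cells
Generation 1: 8 live cells
(generation 1 grid is the final answer)

Answer: .O...O.O.O
.O........
..O.......
..........
.....O...O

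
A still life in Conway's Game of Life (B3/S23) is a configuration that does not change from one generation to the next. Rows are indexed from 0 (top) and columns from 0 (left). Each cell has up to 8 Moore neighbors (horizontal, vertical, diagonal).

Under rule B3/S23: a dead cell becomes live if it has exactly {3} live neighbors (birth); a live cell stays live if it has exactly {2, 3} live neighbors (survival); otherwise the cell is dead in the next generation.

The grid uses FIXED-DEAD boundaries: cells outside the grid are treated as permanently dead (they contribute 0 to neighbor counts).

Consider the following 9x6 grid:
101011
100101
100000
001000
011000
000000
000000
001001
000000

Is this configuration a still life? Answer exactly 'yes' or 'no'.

Answer: no

Derivation:
Compute generation 1 and compare to generation 0 (given above):
Generation 1:
010111
100101
010000
001000
011000
000000
000000
000000
000000
Cell (0,0) differs: gen0=1 vs gen1=0 -> NOT a still life.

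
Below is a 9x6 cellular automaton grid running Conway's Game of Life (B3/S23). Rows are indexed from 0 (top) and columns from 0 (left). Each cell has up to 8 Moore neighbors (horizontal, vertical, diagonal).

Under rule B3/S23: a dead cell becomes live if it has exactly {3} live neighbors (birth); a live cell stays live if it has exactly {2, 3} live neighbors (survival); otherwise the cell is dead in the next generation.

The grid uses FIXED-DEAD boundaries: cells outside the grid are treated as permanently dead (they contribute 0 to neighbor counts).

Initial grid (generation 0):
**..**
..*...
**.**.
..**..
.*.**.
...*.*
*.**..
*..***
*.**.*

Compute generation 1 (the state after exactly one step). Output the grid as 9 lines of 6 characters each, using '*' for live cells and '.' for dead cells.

Answer: .*....
..*..*
.*..*.
*.....
......
.*....
.**..*
*....*
.***.*

Derivation:
Simulating step by step:
Generation 0 (given above): 27 live cells
Generation 1: 16 live cells
(generation 1 grid is the final answer)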